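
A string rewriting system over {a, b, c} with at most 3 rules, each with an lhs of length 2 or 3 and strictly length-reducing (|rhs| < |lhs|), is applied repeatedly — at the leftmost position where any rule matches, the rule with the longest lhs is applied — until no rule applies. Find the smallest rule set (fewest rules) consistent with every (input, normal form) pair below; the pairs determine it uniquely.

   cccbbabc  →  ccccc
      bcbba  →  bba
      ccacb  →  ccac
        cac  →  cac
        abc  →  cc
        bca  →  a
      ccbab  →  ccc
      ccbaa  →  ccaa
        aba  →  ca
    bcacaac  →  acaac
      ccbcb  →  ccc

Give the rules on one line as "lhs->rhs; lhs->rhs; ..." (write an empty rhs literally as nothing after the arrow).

ab->c; bc->; cb->c

  | cccbbabc => cccbabc => cccabc => ccccc
  | bcbba => bba
  | ccacb => ccac
  | cac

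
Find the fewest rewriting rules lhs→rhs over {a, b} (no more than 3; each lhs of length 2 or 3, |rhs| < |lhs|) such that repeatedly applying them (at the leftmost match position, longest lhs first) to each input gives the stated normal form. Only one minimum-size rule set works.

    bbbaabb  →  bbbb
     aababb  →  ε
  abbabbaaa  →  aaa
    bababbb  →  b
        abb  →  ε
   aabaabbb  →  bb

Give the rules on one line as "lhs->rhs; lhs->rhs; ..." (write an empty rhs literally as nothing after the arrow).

  | bbbaabb => bbbb
  | aababb => abb => ε
  | abbabbaaa => abbaaa => aaa
  | bababbb => babb => b

aab->; abb->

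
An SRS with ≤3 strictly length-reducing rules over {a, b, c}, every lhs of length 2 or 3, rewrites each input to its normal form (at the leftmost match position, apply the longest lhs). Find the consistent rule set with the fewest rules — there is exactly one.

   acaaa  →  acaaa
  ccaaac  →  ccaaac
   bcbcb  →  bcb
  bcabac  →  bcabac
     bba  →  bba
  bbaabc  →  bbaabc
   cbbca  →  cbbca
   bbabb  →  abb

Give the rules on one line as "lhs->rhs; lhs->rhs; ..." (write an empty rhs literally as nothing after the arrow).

bab->ab; cbc->c

  | acaaa
  | ccaaac
  | bcbcb => bcb
  | bcabac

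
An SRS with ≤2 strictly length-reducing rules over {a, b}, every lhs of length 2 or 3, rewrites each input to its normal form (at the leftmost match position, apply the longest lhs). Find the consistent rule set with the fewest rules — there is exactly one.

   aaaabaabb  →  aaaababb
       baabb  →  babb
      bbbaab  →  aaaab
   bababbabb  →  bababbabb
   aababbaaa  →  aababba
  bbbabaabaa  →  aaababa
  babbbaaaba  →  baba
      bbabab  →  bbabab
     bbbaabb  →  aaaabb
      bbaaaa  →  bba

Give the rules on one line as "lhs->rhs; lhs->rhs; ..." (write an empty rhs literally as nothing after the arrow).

  | aaaabaabb => aaaababb
  | baabb => babb
  | bbbaab => aaaab
  | bababbabb

baa->ba; bbb->aa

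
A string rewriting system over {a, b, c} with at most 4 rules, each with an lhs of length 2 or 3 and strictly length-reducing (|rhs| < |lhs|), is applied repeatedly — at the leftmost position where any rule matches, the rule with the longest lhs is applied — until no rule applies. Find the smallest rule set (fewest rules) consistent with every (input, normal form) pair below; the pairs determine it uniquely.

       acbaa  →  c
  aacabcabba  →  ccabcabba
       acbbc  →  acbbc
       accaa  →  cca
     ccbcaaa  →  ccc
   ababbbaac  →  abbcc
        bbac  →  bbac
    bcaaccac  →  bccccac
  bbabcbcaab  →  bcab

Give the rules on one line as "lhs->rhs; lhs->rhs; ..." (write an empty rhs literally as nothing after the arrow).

aa->c; acc->ca; bab->; cbc->a

  | acbaa => acbc => aa => c
  | aacabcabba => ccabcabba
  | acbbc
  | accaa => caaa => cca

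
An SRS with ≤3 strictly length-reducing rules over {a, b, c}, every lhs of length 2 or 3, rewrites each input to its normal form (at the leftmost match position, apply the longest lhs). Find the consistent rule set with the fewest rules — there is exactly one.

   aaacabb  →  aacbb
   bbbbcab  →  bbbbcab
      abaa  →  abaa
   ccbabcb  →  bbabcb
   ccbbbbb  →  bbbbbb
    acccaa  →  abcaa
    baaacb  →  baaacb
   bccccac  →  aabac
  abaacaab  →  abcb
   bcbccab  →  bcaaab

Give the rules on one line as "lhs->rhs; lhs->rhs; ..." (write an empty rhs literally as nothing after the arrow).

aca->c; bcc->aa; cc->b

  | aaacabb => aacbb
  | bbbbcab
  | abaa
  | ccbabcb => bbabcb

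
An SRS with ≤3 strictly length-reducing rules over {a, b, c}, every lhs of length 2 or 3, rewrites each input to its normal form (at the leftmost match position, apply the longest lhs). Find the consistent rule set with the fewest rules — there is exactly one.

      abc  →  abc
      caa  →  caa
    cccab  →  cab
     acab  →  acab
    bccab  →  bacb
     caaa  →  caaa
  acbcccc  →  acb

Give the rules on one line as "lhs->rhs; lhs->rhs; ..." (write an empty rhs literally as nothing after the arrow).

cc->; cca->ac

  | abc
  | caa
  | cccab => cab
  | acab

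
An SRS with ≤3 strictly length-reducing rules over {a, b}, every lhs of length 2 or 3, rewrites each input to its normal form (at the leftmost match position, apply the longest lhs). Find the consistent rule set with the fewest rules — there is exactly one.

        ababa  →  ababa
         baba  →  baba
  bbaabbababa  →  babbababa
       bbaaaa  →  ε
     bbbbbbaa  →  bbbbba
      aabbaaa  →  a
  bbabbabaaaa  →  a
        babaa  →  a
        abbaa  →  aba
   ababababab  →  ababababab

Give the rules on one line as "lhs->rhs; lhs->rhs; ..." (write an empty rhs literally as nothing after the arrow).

aa->; baa->a

  | ababa
  | baba
  | bbaabbababa => babbababa
  | bbaaaa => baaa => aa => ε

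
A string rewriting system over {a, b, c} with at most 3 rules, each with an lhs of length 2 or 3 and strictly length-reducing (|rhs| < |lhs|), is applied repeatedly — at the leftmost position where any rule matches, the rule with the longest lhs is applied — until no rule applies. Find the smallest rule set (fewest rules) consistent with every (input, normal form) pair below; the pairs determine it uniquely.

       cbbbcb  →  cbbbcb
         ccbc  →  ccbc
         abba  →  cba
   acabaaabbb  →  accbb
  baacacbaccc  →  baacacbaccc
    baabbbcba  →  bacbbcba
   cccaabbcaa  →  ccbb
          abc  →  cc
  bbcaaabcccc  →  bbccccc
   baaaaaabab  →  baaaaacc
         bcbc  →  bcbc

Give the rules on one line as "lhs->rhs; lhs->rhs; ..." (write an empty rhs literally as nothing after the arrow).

  | cbbbcb
  | ccbc
  | abba => cba
  | acabaaabbb => accaaabbb => acabbb => accbb

ab->c; caa->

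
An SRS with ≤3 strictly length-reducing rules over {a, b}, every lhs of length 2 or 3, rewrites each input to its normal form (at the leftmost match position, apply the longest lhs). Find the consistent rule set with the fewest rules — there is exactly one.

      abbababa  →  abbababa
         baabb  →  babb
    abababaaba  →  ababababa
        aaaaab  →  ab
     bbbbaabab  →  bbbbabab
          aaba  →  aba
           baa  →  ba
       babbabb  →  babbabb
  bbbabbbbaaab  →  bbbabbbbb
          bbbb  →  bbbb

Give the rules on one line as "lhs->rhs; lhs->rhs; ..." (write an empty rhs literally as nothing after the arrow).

  | abbababa
  | baabb => babb
  | abababaaba => ababababa
  | aaaaab => aab => ab

aa->a; aaa->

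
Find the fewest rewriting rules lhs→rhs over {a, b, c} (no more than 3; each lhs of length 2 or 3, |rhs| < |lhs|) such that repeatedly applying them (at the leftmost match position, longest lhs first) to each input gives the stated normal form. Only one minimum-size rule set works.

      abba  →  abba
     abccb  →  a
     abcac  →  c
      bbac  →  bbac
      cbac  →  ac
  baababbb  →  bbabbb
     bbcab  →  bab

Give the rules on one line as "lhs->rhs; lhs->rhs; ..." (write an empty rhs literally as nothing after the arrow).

aa->; bc->; cb->

  | abba
  | abccb => acb => a
  | abcac => aac => c
  | bbac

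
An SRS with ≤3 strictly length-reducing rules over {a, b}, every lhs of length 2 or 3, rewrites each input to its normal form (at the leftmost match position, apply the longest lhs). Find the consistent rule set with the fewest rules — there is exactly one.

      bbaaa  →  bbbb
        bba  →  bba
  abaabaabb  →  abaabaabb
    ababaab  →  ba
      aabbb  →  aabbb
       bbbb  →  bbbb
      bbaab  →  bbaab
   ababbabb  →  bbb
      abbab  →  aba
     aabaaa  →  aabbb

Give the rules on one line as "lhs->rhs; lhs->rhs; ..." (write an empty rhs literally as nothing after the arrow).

  | bbaaa => bbbb
  | bba
  | abaabaabb
  | ababaab => aaaab => bbab => ba

aaa->bb; bab->a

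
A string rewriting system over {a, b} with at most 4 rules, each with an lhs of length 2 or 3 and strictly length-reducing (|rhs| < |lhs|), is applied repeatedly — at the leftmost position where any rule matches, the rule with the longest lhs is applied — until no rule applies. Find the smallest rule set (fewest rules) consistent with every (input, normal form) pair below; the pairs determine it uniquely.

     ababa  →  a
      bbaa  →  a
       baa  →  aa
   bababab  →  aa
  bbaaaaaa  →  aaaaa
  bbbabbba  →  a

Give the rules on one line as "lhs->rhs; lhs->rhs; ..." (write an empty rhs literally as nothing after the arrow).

  | ababa => aba => a
  | bbaa => aba => a
  | baa => aa
  | bababab => aaabab => aaab => aa

ab->; ba->a; bab->aa; bba->ab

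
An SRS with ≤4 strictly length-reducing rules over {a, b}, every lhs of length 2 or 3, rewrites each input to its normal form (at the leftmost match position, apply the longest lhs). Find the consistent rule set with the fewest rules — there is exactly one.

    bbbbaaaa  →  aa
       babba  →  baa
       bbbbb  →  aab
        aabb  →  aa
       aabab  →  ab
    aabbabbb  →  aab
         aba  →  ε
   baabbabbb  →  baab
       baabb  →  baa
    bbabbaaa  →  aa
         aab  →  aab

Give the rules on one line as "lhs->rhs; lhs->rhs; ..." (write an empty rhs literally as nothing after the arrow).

aaa->aa; aba->; bb->a

  | bbbbaaaa => abbaaaa => aaaaaa => aaaaa => aaaa => aaa => aa
  | babba => baaa => baa
  | bbbbb => abbb => aab
  | aabb => aaa => aa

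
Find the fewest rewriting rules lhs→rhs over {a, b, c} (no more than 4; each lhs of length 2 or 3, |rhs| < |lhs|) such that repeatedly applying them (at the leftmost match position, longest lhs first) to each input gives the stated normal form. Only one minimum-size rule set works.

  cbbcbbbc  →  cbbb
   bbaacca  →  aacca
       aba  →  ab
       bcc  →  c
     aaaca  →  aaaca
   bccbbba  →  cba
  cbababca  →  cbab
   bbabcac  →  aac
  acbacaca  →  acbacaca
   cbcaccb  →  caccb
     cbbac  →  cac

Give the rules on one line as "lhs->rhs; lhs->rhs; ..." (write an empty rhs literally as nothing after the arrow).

aba->ab; bba->a; bc->

  | cbbcbbbc => cbbbbc => cbbb
  | bbaacca => aacca
  | aba => ab
  | bcc => c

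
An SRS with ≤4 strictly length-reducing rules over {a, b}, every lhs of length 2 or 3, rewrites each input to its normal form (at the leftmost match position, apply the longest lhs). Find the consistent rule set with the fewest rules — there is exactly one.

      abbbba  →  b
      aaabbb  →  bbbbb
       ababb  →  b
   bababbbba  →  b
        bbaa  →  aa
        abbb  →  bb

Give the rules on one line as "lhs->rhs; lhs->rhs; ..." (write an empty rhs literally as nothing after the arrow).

aaa->bb; ab->; ba->b; bba->a

  | abbbba => bbba => ba => b
  | aaabbb => bbbbb
  | ababb => abb => b
  | bababbbba => bbabbbba => abbbba => bbba => ba => b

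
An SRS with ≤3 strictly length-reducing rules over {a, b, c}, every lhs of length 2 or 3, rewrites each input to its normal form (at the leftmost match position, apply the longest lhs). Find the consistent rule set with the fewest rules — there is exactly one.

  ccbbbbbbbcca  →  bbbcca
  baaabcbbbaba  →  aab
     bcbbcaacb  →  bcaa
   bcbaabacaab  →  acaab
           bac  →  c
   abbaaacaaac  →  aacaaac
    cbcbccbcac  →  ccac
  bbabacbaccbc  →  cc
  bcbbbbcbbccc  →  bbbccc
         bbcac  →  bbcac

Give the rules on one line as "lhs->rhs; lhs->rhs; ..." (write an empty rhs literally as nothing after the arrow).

  | ccbbbbbbbcca => cbbbbbcca => bbbcca
  | baaabcbbbaba => aabcbbbaba => aabbaba => aabba => aab
  | bcbbcaacb => bcaacb => bcaa
  | bcbaabacaab => baabacaab => abacaab => acaab

ba->; cb->; cbb->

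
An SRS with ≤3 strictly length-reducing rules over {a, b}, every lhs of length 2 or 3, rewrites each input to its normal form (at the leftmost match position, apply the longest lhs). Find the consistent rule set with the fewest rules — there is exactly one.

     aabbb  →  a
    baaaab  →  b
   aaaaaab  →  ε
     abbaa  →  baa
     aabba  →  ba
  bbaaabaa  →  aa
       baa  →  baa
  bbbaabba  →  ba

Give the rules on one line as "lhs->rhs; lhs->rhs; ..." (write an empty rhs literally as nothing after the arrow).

  | aabbb => abbb => bb => a
  | baaaab => baaab => baab => bab => b
  | aaaaaab => aaaaab => aaaab => aaab => aab => ab => ε
  | abbaa => baa

aab->ab; ab->; bb->a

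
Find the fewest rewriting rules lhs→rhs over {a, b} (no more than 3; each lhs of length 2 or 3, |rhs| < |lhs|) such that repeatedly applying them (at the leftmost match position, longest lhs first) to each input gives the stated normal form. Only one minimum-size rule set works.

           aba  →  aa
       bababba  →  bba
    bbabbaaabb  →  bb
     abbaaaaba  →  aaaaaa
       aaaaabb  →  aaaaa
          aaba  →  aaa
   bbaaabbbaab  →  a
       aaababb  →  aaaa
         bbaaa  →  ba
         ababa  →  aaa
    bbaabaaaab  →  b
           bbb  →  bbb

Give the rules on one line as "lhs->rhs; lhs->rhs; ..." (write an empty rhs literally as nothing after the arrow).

ab->a; baa->

  | aba => aa
  | bababba => baabba => bba
  | bbabbaaabb => bbabaaabb => bbaaaabb => baabb => bb
  | abbaaaaba => abaaaaba => aaaaaba => aaaaaa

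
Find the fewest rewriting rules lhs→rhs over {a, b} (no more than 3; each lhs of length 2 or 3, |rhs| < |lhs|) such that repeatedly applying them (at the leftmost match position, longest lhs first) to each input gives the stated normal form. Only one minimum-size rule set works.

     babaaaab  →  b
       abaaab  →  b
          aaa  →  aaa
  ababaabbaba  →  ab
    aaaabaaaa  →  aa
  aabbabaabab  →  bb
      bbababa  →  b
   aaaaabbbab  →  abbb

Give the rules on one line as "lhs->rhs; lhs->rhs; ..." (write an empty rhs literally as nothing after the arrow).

  | babaaaab => baaaab => aab => b
  | abaaab => aab => b
  | aaa
  | ababaabbaba => abaabbaba => abbaba => abba => ab

aab->b; ba->; baa->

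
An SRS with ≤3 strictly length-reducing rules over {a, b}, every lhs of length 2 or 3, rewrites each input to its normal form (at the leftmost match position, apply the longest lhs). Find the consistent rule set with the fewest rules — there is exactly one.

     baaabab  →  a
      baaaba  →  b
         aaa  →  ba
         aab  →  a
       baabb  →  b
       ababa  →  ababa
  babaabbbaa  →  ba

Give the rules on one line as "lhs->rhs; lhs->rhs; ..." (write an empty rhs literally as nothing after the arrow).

  | baaabab => bbabab => aabab => bbab => aab => bb => a
  | baaaba => bbaba => aaba => bba => aa => b
  | aaa => ba
  | aab => bb => a

aa->b; bb->a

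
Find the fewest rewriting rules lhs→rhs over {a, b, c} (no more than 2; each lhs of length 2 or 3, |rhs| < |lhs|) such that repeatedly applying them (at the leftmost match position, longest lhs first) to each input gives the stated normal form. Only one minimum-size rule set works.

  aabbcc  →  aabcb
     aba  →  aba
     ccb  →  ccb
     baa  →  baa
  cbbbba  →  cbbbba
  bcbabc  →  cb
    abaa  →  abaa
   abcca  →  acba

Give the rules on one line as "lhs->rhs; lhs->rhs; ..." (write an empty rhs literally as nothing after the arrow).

bab->; bcc->cb

  | aabbcc => aabcb
  | aba
  | ccb
  | baa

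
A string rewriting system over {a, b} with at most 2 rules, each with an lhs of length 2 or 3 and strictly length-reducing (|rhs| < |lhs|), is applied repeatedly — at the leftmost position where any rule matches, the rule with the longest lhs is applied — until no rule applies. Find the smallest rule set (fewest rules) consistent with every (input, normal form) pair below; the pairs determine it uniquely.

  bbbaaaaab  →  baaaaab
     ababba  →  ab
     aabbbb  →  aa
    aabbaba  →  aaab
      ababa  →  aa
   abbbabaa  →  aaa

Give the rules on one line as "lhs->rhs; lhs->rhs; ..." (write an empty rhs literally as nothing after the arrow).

  | bbbaaaaab => baaaaab
  | ababba => abbba => aba => ab
  | aabbbb => aabb => aa
  | aabbaba => aaaba => aaab

aba->ab; bb->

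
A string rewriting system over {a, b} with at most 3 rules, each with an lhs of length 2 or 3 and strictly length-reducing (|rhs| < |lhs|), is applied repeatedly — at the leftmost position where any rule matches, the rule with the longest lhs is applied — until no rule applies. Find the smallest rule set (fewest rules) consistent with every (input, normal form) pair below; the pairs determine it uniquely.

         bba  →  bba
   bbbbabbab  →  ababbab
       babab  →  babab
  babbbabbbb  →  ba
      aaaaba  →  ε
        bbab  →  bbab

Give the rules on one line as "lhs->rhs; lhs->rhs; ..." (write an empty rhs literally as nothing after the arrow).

  | bba
  | bbbbabbab => ababbab
  | babab
  | babbbabbbb => baaabbbb => babbbb => baab => ba

aa->; aab->a; bbb->a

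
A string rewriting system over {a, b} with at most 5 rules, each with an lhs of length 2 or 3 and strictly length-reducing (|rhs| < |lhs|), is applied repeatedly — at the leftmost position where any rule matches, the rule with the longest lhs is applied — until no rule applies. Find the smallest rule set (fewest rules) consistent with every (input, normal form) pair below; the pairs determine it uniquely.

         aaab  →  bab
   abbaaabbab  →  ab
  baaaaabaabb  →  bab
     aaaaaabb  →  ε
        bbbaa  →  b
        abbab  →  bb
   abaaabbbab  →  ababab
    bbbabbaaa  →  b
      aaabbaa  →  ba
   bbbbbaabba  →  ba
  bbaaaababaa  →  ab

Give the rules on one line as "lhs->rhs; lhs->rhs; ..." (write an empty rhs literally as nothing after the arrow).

  | aaab => bab
  | abbaaabbab => aaaabbab => baabbab => bbbab => ab
  | baaaaabaabb => baaabaabb => babaabb => babbb => bab
  | aaaaaabb => baaaabb => baabb => bbb => ε

aa->b; abb->a; baa->b; bbb->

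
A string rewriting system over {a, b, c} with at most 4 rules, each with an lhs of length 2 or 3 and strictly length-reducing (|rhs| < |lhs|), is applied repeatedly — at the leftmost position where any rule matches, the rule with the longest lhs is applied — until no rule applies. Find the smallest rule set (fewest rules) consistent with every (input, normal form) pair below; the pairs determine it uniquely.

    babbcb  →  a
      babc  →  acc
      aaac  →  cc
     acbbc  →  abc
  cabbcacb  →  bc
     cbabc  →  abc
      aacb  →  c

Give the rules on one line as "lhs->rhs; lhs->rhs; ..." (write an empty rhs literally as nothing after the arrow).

  | babbcb => acbcb => acb => a
  | babc => acc
  | aaac => cac => cc
  | acbbc => abc

aa->c; bab->ac; ca->c; cb->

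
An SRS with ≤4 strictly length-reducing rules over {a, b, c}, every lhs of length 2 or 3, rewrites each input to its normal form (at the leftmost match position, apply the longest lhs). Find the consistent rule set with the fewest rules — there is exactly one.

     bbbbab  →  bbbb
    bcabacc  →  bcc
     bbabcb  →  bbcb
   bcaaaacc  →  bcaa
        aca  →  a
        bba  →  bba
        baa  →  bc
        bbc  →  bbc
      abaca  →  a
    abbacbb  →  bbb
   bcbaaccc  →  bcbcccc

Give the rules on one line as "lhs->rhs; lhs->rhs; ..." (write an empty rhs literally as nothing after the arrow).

  | bbbbab => bbbb
  | bcabacc => bcacc => bcc
  | bbabcb => bbcb
  | bcaaaacc => bcaaac => bcaa

ab->; ac->; baa->bc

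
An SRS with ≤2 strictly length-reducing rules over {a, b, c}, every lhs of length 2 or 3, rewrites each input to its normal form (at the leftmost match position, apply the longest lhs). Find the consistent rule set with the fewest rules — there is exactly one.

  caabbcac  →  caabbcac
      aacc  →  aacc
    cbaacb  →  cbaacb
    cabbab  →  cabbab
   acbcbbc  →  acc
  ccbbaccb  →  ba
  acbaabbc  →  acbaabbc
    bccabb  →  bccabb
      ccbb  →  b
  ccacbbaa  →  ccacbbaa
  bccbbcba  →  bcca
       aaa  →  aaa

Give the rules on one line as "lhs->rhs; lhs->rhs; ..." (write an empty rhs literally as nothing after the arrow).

  | caabbcac
  | aacc
  | cbaacb
  | cabbab

bcb->cc; ccb->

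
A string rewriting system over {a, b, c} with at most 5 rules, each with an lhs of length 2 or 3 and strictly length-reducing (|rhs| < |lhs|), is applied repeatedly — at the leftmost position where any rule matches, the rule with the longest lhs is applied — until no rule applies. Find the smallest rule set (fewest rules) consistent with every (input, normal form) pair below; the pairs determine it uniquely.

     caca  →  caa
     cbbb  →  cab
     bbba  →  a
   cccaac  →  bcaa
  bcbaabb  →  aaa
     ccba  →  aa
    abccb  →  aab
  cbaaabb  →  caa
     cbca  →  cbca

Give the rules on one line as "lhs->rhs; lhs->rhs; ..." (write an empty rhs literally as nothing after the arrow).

ac->a; ba->c; bb->a; cc->b

  | caca => caa
  | cbbb => cab
  | bbba => aba => ac => a
  | cccaac => bcaac => bcaa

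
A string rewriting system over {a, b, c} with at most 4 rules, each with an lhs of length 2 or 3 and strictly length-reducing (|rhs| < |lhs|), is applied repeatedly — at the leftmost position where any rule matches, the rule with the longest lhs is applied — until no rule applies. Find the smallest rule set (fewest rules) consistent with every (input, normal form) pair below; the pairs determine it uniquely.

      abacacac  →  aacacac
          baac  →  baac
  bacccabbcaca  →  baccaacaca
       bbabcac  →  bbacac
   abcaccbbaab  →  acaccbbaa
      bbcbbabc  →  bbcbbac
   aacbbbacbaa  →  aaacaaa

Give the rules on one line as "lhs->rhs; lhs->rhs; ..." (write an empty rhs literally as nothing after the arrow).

  | abacacac => aacacac
  | baac
  | bacccabbcaca => baccaabcaca => baccaacaca
  | bbabcac => bbacac

ab->a; acb->ca; cab->aa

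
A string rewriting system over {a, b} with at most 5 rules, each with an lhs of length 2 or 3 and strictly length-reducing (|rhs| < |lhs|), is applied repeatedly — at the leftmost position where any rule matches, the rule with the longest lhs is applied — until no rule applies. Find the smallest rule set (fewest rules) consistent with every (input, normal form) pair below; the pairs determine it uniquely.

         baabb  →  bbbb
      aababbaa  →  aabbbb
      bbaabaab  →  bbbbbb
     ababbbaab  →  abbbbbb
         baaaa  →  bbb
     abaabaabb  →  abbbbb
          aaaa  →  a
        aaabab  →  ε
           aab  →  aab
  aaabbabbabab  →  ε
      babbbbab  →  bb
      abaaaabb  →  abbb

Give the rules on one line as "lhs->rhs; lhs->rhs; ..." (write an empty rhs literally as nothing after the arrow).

aaa->; aba->ab; baa->bb; bab->

  | baabb => bbbb
  | aababbaa => aabbbaa => aabbbb
  | bbaabaab => bbbbaab => bbbbbb
  | ababbbaab => abbbbaab => abbbbbb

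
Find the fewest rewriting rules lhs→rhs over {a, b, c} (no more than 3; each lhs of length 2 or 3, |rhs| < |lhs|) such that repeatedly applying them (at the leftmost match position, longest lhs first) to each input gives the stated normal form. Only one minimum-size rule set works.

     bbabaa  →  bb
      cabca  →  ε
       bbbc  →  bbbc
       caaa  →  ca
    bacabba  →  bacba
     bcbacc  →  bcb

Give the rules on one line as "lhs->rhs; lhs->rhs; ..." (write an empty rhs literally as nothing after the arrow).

  | bbabaa => bbaa => bb
  | cabca => cca => aa => ε
  | bbbc
  | caaa => ca

aa->; ab->; cc->a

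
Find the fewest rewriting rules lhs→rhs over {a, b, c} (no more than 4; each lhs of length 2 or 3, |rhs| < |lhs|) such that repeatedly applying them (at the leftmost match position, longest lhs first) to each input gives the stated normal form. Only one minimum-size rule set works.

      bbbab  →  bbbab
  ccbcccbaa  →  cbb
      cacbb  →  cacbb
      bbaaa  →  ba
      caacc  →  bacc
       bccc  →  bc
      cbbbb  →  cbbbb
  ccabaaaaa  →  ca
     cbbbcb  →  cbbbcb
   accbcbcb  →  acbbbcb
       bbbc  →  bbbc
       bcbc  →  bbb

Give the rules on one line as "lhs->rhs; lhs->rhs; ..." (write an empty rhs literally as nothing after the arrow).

baa->; bcc->b; caa->ba; cbc->bb

  | bbbab
  | ccbcccbaa => cbbccbaa => cbbbaa => cbb
  | cacbb
  | bbaaa => ba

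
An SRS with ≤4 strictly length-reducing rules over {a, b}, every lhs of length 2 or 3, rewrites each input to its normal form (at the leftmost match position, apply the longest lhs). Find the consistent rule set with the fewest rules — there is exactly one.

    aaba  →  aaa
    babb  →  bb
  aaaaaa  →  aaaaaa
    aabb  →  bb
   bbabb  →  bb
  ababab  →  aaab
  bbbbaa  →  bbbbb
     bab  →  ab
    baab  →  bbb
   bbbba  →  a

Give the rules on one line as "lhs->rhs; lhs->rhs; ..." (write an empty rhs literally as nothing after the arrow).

abb->bb; ba->a; baa->bb

  | aaba => aaa
  | babb => abb => bb
  | aaaaaa
  | aabb => abb => bb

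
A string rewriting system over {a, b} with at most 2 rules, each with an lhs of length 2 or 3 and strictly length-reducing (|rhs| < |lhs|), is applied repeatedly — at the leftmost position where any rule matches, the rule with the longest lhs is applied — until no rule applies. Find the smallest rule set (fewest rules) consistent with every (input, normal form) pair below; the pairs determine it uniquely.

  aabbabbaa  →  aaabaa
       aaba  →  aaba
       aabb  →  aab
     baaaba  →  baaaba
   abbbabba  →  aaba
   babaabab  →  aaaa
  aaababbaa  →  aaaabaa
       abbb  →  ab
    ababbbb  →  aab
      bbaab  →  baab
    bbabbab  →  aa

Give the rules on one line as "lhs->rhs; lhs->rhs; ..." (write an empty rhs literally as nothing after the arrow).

bab->a; bb->b

  | aabbabbaa => aababbaa => aaabaa
  | aaba
  | aabb => aab
  | baaaba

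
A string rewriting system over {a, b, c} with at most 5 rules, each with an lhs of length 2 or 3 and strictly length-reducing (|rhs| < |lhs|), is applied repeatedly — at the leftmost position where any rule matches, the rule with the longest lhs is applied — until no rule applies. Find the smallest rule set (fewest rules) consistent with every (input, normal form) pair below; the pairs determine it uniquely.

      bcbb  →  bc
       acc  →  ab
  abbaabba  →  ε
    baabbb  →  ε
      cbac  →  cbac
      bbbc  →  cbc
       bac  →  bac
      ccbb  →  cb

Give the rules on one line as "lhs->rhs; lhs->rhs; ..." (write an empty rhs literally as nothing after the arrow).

  | bcbb => bc
  | acc => ab
  | abbaabba => aaabba => babba => baa => bb => ε
  | baabbb => bbbbb => cbbb => ccb => bb => ε

aa->b; bb->; bbb->cb; cc->b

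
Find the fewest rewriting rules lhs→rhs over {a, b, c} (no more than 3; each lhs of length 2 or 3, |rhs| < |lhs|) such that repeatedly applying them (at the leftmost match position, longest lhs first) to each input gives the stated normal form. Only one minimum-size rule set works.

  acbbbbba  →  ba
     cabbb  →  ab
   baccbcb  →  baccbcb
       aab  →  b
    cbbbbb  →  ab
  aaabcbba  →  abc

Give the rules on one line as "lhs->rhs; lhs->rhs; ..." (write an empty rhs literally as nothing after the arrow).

aa->; bb->a; cab->b

  | acbbbbba => acabbba => abbba => aaba => ba
  | cabbb => bbb => ab
  | baccbcb
  | aab => b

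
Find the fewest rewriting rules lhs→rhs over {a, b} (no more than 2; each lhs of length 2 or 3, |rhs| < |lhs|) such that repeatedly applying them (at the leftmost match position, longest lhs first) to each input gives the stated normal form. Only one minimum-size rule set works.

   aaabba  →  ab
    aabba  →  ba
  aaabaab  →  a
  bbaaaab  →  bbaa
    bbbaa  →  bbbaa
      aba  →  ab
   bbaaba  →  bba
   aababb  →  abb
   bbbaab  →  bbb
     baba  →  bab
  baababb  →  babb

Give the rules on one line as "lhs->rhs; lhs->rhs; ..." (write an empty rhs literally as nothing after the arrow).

  | aaabba => aba => ab
  | aabba => ba
  | aaabaab => aaab => a
  | bbaaaab => bbaa

aab->; aba->ab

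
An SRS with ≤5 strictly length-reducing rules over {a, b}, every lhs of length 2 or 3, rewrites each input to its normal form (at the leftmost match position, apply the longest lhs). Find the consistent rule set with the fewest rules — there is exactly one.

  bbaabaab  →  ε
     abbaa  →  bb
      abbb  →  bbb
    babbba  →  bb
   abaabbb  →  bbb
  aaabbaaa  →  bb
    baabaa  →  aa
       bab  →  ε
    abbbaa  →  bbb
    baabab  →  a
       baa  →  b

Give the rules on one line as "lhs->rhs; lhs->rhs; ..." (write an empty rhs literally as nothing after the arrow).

ab->a; abb->bb; ba->b; bab->

  | bbaabaab => bbabaab => baab => bab => ε
  | abbaa => bbaa => bba => bb
  | abbb => bbb
  | babbba => bba => bb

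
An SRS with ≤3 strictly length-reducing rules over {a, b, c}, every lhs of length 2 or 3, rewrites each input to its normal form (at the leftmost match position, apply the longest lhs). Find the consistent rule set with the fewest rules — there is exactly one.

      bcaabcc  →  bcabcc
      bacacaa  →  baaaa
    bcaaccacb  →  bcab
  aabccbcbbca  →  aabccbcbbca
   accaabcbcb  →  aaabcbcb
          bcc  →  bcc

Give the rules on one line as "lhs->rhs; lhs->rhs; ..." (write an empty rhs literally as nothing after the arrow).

  | bcaabcc => bcabcc
  | bacacaa => baacaa => baaaa
  | bcaaccacb => bcaccacb => bcacacb => bcaacb => bcacb => bcab
  | aabccbcbbca

ac->a; caa->ca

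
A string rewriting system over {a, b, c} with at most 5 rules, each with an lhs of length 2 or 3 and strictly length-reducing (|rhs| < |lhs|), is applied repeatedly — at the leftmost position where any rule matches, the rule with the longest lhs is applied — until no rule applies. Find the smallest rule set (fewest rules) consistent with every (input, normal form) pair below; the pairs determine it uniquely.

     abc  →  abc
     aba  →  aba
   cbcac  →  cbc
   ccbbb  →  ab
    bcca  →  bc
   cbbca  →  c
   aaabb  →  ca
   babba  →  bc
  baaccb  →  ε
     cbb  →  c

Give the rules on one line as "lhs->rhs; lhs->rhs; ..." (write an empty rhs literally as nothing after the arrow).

aa->c; ac->; bb->; cc->a

  | abc
  | aba
  | cbcac => cbc
  | ccbbb => abbb => ab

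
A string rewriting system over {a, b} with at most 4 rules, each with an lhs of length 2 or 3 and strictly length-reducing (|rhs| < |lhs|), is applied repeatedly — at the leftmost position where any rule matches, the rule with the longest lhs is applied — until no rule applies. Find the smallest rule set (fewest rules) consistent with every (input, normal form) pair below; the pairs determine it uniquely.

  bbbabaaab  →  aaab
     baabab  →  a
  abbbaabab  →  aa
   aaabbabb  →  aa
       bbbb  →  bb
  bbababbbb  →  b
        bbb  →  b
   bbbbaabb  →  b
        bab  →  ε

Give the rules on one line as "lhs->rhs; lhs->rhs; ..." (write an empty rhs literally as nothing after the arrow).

abb->ba; ba->; bab->; bbb->b

  | bbbabaaab => babaaab => aaab
  | baabab => abab => a
  | abbbaabab => babaabab => aabab => aa
  | aaabbabb => aabaabb => aaabb => aaba => aa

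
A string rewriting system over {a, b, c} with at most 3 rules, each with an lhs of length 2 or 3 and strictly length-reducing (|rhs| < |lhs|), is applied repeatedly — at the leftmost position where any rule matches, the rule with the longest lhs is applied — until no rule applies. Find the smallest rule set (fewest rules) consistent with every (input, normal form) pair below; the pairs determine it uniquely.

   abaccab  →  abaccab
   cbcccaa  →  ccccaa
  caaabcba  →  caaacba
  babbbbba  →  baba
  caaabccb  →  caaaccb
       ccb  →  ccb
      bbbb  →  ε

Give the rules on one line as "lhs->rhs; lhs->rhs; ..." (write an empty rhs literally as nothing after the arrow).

  | abaccab
  | cbcccaa => ccccaa
  | caaabcba => caaacba
  | babbbbba => babbba => baba

bb->; bc->c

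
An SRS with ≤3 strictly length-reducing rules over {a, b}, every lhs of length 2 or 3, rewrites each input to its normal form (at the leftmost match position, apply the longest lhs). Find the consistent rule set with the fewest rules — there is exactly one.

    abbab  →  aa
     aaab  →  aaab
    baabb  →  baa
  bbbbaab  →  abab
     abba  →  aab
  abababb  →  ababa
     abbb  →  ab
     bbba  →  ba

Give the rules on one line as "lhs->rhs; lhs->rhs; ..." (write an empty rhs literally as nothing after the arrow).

  | abbab => aabb => aa
  | aaab
  | baabb => baa
  | bbbbaab => bbaab => abab

bb->; bba->ab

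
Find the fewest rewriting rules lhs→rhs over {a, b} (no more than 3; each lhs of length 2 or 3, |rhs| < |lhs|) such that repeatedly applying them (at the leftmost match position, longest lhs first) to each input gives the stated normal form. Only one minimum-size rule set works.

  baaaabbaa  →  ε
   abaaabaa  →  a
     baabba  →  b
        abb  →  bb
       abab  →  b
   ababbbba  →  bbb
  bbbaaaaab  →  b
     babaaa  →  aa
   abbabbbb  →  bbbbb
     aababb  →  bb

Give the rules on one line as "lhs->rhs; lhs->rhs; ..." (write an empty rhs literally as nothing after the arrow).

  | baaaabbaa => aaabbaa => aabbaa => abbaa => bbaa => ba => ε
  | abaaabaa => baaabaa => aabaa => abaa => baa => a
  | baabba => abba => bba => b
  | abb => bb

ab->b; ba->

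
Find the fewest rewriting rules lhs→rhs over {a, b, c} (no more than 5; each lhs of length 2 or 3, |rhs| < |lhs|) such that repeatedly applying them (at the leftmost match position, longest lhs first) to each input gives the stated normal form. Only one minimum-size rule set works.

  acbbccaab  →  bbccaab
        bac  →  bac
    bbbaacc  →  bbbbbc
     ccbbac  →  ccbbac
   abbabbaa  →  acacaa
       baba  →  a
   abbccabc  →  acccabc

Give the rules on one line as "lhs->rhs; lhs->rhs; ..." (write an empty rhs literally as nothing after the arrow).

aac->bb; abb->ac; acb->b; bab->

  | acbbccaab => bbccaab
  | bac
  | bbbaacc => bbbbbc
  | ccbbac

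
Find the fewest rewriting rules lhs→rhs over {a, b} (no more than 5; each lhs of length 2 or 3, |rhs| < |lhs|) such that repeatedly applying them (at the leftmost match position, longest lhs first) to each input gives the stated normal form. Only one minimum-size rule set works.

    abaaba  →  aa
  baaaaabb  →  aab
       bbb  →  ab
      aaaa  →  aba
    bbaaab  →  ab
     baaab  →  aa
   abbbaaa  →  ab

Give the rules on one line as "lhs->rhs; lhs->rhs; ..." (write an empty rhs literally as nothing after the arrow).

  | abaaba => aaaba => abba => abb => aa
  | baaaaabb => aaaaabb => abaabb => aaabb => abbb => aab
  | bbb => ab
  | aaaa => aba

aaa->ab; baa->aa; bb->a; bba->bb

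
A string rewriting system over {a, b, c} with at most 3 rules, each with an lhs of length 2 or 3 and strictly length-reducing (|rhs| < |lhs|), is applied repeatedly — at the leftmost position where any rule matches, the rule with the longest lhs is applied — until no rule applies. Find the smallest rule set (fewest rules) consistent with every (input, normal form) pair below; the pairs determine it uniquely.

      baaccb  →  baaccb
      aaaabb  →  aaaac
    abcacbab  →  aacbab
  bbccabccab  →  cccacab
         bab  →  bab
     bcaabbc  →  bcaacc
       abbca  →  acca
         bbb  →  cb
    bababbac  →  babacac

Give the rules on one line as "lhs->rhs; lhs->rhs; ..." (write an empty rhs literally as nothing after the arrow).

  | baaccb
  | aaaabb => aaaac
  | abcacbab => aacbab
  | bbccabccab => cccabccab => cccacab

abc->a; bb->c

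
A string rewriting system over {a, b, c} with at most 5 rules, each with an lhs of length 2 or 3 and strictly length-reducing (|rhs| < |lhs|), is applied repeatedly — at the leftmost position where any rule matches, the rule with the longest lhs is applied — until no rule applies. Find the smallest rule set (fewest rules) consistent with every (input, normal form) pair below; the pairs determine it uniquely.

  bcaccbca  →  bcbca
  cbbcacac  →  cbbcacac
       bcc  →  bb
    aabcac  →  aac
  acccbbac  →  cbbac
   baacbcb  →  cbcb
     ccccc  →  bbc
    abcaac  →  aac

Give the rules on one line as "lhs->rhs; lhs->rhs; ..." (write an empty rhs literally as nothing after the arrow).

abc->; acc->; baa->; cc->b

  | bcaccbca => bcbca
  | cbbcacac
  | bcc => bb
  | aabcac => aac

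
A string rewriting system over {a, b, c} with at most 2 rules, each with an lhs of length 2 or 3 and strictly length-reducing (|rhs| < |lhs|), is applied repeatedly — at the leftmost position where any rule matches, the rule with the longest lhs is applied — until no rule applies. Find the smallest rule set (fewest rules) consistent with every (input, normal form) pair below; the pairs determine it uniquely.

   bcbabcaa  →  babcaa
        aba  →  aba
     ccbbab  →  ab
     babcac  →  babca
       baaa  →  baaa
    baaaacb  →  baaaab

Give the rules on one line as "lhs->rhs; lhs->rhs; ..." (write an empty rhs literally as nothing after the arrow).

ac->a; cb->

  | bcbabcaa => babcaa
  | aba
  | ccbbab => cbab => ab
  | babcac => babca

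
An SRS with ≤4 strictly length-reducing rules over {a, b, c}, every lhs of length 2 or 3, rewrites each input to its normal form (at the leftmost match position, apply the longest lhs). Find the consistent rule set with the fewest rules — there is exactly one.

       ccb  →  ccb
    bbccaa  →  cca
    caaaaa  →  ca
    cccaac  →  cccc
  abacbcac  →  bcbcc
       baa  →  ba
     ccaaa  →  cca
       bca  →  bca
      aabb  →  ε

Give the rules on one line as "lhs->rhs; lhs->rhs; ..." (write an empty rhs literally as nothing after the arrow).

aa->a; ab->b; ac->c; bb->

  | ccb
  | bbccaa => ccaa => cca
  | caaaaa => caaaa => caaa => caa => ca
  | cccaac => cccac => cccc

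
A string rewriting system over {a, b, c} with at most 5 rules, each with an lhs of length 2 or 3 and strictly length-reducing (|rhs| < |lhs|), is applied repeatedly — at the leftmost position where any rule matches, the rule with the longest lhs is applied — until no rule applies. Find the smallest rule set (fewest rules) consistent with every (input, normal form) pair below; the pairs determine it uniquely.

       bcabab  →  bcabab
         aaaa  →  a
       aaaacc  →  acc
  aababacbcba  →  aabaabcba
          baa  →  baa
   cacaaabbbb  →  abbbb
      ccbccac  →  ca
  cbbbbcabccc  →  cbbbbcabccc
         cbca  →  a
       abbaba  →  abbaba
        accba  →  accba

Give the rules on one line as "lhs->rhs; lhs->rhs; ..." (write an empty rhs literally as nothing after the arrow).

  | bcabab
  | aaaa => a
  | aaaacc => acc
  | aababacbcba => aabaabcba

aaa->; bac->a; cac->a; cbc->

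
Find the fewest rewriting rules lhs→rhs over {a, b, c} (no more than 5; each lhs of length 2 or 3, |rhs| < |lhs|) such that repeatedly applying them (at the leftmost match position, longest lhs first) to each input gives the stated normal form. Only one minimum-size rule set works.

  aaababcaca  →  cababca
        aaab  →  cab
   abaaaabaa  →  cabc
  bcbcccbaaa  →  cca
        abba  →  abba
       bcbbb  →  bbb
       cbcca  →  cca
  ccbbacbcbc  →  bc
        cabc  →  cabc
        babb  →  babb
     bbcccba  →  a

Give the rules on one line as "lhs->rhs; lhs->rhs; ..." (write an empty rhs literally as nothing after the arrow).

aa->c; ac->; bcc->aa; cb->

  | aaababcaca => cababcaca => cababca
  | aaab => cab
  | abaaaabaa => abcaabaa => abccbaa => aaabaa => cabaa => cabc
  | bcbcccbaaa => bcccbaaa => aacbaaa => ccbaaa => caaa => cca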